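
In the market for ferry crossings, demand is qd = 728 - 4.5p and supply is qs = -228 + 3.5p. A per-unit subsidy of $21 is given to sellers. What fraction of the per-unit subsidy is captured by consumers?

Pre-subsidy: 728 - 4.5p = -228 + 3.5p gives p* = 119.5, q* = 190.25.
With the subsidy, sellers receive ps = pb + 21 for each unit, where pb is the price buyers pay.
Supply in terms of pb becomes qs = -228 + 3.5(pb + 21) = -154.5 + 3.5pb. Setting this equal to demand: 728 - 4.5pb = -154.5 + 3.5pb, so pb = 110.3125.
Sellers receive ps = 110.3125 + 21 = 131.3125; q' = 728 − 4.5·110.3125 = 231.59375.
Buyers' price falls by p* − pb = 119.5 − 110.3125 = 9.1875; sellers' price rises by ps − p* = 131.3125 − 119.5 = 11.8125.
So consumers capture 9.1875/21 = 0.4375 of each unit of subsidy.

Consumer share = 0.4375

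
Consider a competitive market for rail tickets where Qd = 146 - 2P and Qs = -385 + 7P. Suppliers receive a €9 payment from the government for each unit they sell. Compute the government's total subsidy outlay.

Government cost = €378

Pre-subsidy: 146 - 2P = -385 + 7P gives P* = 59, Q* = 28.
With the subsidy, sellers receive Ps = Pb + 9 for each unit, where Pb is the price buyers pay.
Supply in terms of Pb becomes Qs = -385 + 7(Pb + 9) = -322 + 7Pb. Setting this equal to demand: 146 - 2Pb = -322 + 7Pb, so Pb = 52.
Sellers receive Ps = 52 + 9 = 61; Q' = 146 − 2·52 = 42.
Government outlay = subsidy × quantity = 9 × 42 = 378.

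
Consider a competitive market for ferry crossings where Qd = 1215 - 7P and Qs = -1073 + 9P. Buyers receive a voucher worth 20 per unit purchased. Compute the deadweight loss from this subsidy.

Deadweight loss = 787.5

Pre-subsidy: 1215 - 7P = -1073 + 9P gives P* = 143, Q* = 214.
With the rebate, buyers effectively pay Pb = Ps − 20, where Ps is the price sellers receive.
Demand in terms of Ps becomes Qd = 1215 − 7(Ps − 20) = 1355 - 7Ps. Setting this equal to supply: 1355 - 7Ps = -1073 + 9Ps, so Ps = 151.75.
Buyers pay Pb = 151.75 − 20 = 131.75; Q' = -1073 + 9·151.75 = 292.75.
The subsidy expands output by 292.75 − 214 = 78.75 past the efficient level; on those units the gap between marginal cost and willingness to pay runs from 0 up to 20.
DWL = ½ × 20 × 78.75 = 787.5.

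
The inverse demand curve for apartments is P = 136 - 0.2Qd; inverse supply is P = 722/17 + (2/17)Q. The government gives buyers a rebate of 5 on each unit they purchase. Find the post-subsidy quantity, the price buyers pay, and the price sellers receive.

Q' = 8375/27; buyers pay 1997/27; sellers receive 2132/27

Pre-subsidy: 136 - 0.2Q = 722/17 + (2/17)Q gives Q* = 2650/9 and P* = 694/9.
With the rebate, buyers effectively pay Pb = Ps − 5, where Ps is the price sellers receive.
On the curves, Pb = 136 - 0.2Q and Ps = 722/17 + (2/17)Q; the wedge Ps − Pb = 5 gives 722/17 + (2/17)Q − (136 - 0.2Q) = 5, so Q' = 8375/27.
Then Pb = 136 − 0.2·(8375/27) = 1997/27 and Ps = 722/17 + (2/17)·(8375/27) = 2132/27.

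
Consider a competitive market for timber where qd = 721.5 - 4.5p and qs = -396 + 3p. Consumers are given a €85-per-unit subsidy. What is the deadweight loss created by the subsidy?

Pre-subsidy: 721.5 - 4.5p = -396 + 3p gives p* = 149, q* = 51.
With the rebate, buyers effectively pay pb = ps − 85, where ps is the price sellers receive.
Demand in terms of ps becomes qd = 721.5 − 4.5(ps − 85) = 1104 - 4.5ps. Setting this equal to supply: 1104 - 4.5ps = -396 + 3ps, so ps = 200.
Buyers pay pb = 200 − 85 = 115; q' = -396 + 3·200 = 204.
The subsidy expands output by 204 − 51 = 153 past the efficient level; on those units the gap between marginal cost and willingness to pay runs from 0 up to 85.
DWL = ½ × 85 × 153 = 6502.5.

Deadweight loss = €6502.5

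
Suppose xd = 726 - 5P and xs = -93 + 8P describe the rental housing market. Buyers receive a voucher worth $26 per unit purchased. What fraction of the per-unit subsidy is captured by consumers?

Consumer share = 8/13

Pre-subsidy: 726 - 5P = -93 + 8P gives P* = 63, x* = 411.
With the rebate, buyers effectively pay Pb = Ps − 26, where Ps is the price sellers receive.
Demand in terms of Ps becomes xd = 726 − 5(Ps − 26) = 856 - 5Ps. Setting this equal to supply: 856 - 5Ps = -93 + 8Ps, so Ps = 73.
Buyers pay Pb = 73 − 26 = 47; x' = -93 + 8·73 = 491.
Buyers' price falls by P* − Pb = 63 − 47 = 16; sellers' price rises by Ps − P* = 73 − 63 = 10.
So consumers capture 16/26 = 8/13 of each unit of subsidy.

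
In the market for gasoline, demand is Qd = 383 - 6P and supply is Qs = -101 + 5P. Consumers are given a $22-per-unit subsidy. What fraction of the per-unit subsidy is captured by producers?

Producer share = 6/11

Pre-subsidy: 383 - 6P = -101 + 5P gives P* = 44, Q* = 119.
With the rebate, buyers effectively pay Pb = Ps − 22, where Ps is the price sellers receive.
Demand in terms of Ps becomes Qd = 383 − 6(Ps − 22) = 515 - 6Ps. Setting this equal to supply: 515 - 6Ps = -101 + 5Ps, so Ps = 56.
Buyers pay Pb = 56 − 22 = 34; Q' = -101 + 5·56 = 179.
Buyers' price falls by P* − Pb = 44 − 34 = 10; sellers' price rises by Ps − P* = 56 − 44 = 12.
So producers capture 12/22 = 6/11 of each unit of subsidy.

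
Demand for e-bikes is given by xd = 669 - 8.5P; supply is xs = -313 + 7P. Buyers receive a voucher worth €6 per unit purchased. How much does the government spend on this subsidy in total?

Pre-subsidy: 669 - 8.5P = -313 + 7P gives P* = 1964/31, x* = 4045/31.
With the rebate, buyers effectively pay Pb = Ps − 6, where Ps is the price sellers receive.
Demand in terms of Ps becomes xd = 669 − 8.5(Ps − 6) = 720 - 8.5Ps. Setting this equal to supply: 720 - 8.5Ps = -313 + 7Ps, so Ps = 2066/31.
Buyers pay Pb = 2066/31 − 6 = 1880/31; x' = -313 + 7·(2066/31) = 4759/31.
Government outlay = subsidy × quantity = 6 × 4759/31 = 28554/31.

Government cost = 28554/31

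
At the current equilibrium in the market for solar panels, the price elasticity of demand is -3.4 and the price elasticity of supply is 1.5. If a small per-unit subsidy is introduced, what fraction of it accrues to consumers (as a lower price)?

Consumer share = 15/49

For a small subsidy around the equilibrium, the benefit split depends on the relative slopes, which at a point are proportional to the elasticities.
Buyer share = εs/(εs + |εd|) = 1.5/(1.5 + 3.4) = 15/49; seller share = |εd|/(εs + |εd|) = 34/49.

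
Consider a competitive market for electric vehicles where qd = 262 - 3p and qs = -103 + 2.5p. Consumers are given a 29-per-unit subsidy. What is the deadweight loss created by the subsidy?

Pre-subsidy: 262 - 3p = -103 + 2.5p gives p* = 730/11, q* = 692/11.
With the rebate, buyers effectively pay pb = ps − 29, where ps is the price sellers receive.
Demand in terms of ps becomes qd = 262 − 3(ps − 29) = 349 - 3ps. Setting this equal to supply: 349 - 3ps = -103 + 2.5ps, so ps = 904/11.
Buyers pay pb = 904/11 − 29 = 585/11; q' = -103 + 2.5·(904/11) = 1127/11.
The subsidy expands output by 1127/11 − 692/11 = 435/11 past the efficient level; on those units the gap between marginal cost and willingness to pay runs from 0 up to 29.
DWL = ½ × 29 × 435/11 = 12615/22.

Deadweight loss = 12615/22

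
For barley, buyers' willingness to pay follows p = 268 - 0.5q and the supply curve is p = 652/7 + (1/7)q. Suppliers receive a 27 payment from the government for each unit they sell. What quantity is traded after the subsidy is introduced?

q' = 314

Pre-subsidy: 268 - 0.5q = 652/7 + (1/7)q gives q* = 272 and p* = 132.
With the subsidy, sellers receive ps = pb + 27 for each unit, where pb is the price buyers pay.
On the curves, pb = 268 - 0.5q and ps = 652/7 + (1/7)q; the wedge ps − pb = 27 gives 652/7 + (1/7)q − (268 - 0.5q) = 27, so q' = 314.
Then pb = 268 − 0.5·314 = 111 and ps = 652/7 + (1/7)·314 = 138.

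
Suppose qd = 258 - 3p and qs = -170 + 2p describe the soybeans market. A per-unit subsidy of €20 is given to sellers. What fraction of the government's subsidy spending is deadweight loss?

DWL / government spending = 10/21

Pre-subsidy: 258 - 3p = -170 + 2p gives p* = 85.6, q* = 1.2.
With the subsidy, sellers receive ps = pb + 20 for each unit, where pb is the price buyers pay.
Supply in terms of pb becomes qs = -170 + 2(pb + 20) = -130 + 2pb. Setting this equal to demand: 258 - 3pb = -130 + 2pb, so pb = 77.6.
Sellers receive ps = 77.6 + 20 = 97.6; q' = 258 − 3·77.6 = 25.2.
ΔCS = ½(1.2 + 25.2)(85.6 − 77.6) = 105.6; ΔPS = ½(1.2 + 25.2)(97.6 − 85.6) = 158.4.
Government spending = 20 × 25.2 = 504.
DWL = ½ × 20 × (25.2 − 1.2) = 240; fraction = 240 / 504 = 10/21.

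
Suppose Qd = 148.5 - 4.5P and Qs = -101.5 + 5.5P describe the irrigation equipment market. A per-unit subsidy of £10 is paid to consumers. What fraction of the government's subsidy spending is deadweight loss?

DWL / government spending = 11/54

Pre-subsidy: 148.5 - 4.5P = -101.5 + 5.5P gives P* = 25, Q* = 36.
With the rebate, buyers effectively pay Pb = Ps − 10, where Ps is the price sellers receive.
Demand in terms of Ps becomes Qd = 148.5 − 4.5(Ps − 10) = 193.5 - 4.5Ps. Setting this equal to supply: 193.5 - 4.5Ps = -101.5 + 5.5Ps, so Ps = 29.5.
Buyers pay Pb = 29.5 − 10 = 19.5; Q' = -101.5 + 5.5·29.5 = 60.75.
ΔCS = ½(36 + 60.75)(25 − 19.5) = 266.0625; ΔPS = ½(36 + 60.75)(29.5 − 25) = 217.6875.
Government spending = 10 × 60.75 = 607.5.
DWL = ½ × 10 × (60.75 − 36) = 123.75; fraction = 123.75 / 607.5 = 11/54.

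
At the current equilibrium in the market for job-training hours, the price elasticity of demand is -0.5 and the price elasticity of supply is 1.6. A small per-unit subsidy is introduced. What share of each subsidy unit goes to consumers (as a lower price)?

For a small subsidy around the equilibrium, the benefit split depends on the relative slopes, which at a point are proportional to the elasticities.
Buyer share = εs/(εs + |εd|) = 1.6/(1.6 + 0.5) = 16/21; seller share = |εd|/(εs + |εd|) = 5/21.

Consumer share = 16/21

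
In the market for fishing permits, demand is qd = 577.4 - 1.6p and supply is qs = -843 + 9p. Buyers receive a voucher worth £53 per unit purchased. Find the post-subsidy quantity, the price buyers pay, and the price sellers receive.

Pre-subsidy: 577.4 - 1.6p = -843 + 9p gives p* = 134, q* = 363.
With the rebate, buyers effectively pay pb = ps − 53, where ps is the price sellers receive.
Demand in terms of ps becomes qd = 577.4 − 1.6(ps − 53) = 662.2 - 1.6ps. Setting this equal to supply: 662.2 - 1.6ps = -843 + 9ps, so ps = 142.
Buyers pay pb = 142 − 53 = 89; q' = -843 + 9·142 = 435.

q' = 435; buyers pay £89; sellers receive £142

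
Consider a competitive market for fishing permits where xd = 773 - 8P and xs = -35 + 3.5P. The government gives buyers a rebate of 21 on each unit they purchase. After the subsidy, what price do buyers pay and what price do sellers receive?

Buyers pay 1469/23; sellers receive 1952/23

Pre-subsidy: 773 - 8P = -35 + 3.5P gives P* = 1616/23, x* = 4851/23.
With the rebate, buyers effectively pay Pb = Ps − 21, where Ps is the price sellers receive.
Demand in terms of Ps becomes xd = 773 − 8(Ps − 21) = 941 - 8Ps. Setting this equal to supply: 941 - 8Ps = -35 + 3.5Ps, so Ps = 1952/23.
Buyers pay Pb = 1952/23 − 21 = 1469/23; x' = -35 + 3.5·(1952/23) = 6027/23.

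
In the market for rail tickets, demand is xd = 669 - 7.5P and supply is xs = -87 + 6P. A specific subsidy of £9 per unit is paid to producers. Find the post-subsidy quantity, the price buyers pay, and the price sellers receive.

x' = 279; buyers pay £52; sellers receive £61

Pre-subsidy: 669 - 7.5P = -87 + 6P gives P* = 56, x* = 249.
With the subsidy, sellers receive Ps = Pb + 9 for each unit, where Pb is the price buyers pay.
Supply in terms of Pb becomes xs = -87 + 6(Pb + 9) = -33 + 6Pb. Setting this equal to demand: 669 - 7.5Pb = -33 + 6Pb, so Pb = 52.
Sellers receive Ps = 52 + 9 = 61; x' = 669 − 7.5·52 = 279.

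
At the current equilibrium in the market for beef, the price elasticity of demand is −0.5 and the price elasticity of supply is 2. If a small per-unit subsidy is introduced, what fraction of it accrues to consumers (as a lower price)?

For a small subsidy around the equilibrium, the benefit split depends on the relative slopes, which at a point are proportional to the elasticities.
Buyer share = εs/(εs + |εd|) = 2/(2 + 0.5) = 0.8; seller share = |εd|/(εs + |εd|) = 0.2.

Consumer share = 0.8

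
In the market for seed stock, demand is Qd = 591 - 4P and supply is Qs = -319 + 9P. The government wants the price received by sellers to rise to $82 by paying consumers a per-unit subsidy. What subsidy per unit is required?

At a seller price of 82, quantity supplied is -319 + 9·82 = 419.
Buyers absorb 419 only when they pay Pb with 591 − 4·Pb = 419, i.e. Pb = 43.
s = Ps − Pb = 82 − 43 = 39.

Required subsidy s = $39 per unit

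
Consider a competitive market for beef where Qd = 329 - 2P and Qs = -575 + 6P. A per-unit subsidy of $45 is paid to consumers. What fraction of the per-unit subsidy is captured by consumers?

Consumer share = 0.75

Pre-subsidy: 329 - 2P = -575 + 6P gives P* = 113, Q* = 103.
With the rebate, buyers effectively pay Pb = Ps − 45, where Ps is the price sellers receive.
Demand in terms of Ps becomes Qd = 329 − 2(Ps − 45) = 419 - 2Ps. Setting this equal to supply: 419 - 2Ps = -575 + 6Ps, so Ps = 124.25.
Buyers pay Pb = 124.25 − 45 = 79.25; Q' = -575 + 6·124.25 = 170.5.
Buyers' price falls by P* − Pb = 113 − 79.25 = 33.75; sellers' price rises by Ps − P* = 124.25 − 113 = 11.25.
So consumers capture 33.75/45 = 0.75 of each unit of subsidy.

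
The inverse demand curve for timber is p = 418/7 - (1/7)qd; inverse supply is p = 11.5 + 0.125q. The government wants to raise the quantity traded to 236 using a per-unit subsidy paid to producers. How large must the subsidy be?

At q = 236, from the demand curve buyers pay pb = 418/7 − (1/7)·236 = 26; from the supply curve sellers need ps = 11.5 + 0.125·236 = 41.
The subsidy must fill the gap: s = ps − pb = 41 − 26 = 15.

Required subsidy s = 15 per unit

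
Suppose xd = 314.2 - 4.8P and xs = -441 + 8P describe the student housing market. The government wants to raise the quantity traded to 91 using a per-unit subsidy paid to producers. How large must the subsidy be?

At x = 91, invert demand for the buyer price: Pb = (314.2 − 91)/4.8 = 46.5; invert supply for the seller price: Ps = (91 − (-441))/8 = 66.5.
The subsidy must fill the gap: s = Ps − Pb = 66.5 − 46.5 = 20.

Required subsidy s = 20 per unit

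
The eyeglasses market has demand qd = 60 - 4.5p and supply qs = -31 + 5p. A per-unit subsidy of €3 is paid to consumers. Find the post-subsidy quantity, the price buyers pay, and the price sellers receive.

Pre-subsidy: 60 - 4.5p = -31 + 5p gives p* = 182/19, q* = 321/19.
With the rebate, buyers effectively pay pb = ps − 3, where ps is the price sellers receive.
Demand in terms of ps becomes qd = 60 − 4.5(ps − 3) = 73.5 - 4.5ps. Setting this equal to supply: 73.5 - 4.5ps = -31 + 5ps, so ps = 11.
Buyers pay pb = 11 − 3 = 8; q' = -31 + 5·11 = 24.

q' = 24; buyers pay €8; sellers receive €11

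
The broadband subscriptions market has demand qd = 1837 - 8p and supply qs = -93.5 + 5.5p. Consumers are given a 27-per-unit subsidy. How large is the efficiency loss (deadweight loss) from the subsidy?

Pre-subsidy: 1837 - 8p = -93.5 + 5.5p gives p* = 143, q* = 693.
With the rebate, buyers effectively pay pb = ps − 27, where ps is the price sellers receive.
Demand in terms of ps becomes qd = 1837 − 8(ps − 27) = 2053 - 8ps. Setting this equal to supply: 2053 - 8ps = -93.5 + 5.5ps, so ps = 159.
Buyers pay pb = 159 − 27 = 132; q' = -93.5 + 5.5·159 = 781.
The subsidy expands output by 781 − 693 = 88 past the efficient level; on those units the gap between marginal cost and willingness to pay runs from 0 up to 27.
DWL = ½ × 27 × 88 = 1188.

Deadweight loss = 1188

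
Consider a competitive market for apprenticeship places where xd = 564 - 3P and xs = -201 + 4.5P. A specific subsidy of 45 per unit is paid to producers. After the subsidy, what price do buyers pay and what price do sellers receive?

Pre-subsidy: 564 - 3P = -201 + 4.5P gives P* = 102, x* = 258.
With the subsidy, sellers receive Ps = Pb + 45 for each unit, where Pb is the price buyers pay.
Supply in terms of Pb becomes xs = -201 + 4.5(Pb + 45) = 1.5 + 4.5Pb. Setting this equal to demand: 564 - 3Pb = 1.5 + 4.5Pb, so Pb = 75.
Sellers receive Ps = 75 + 45 = 120; x' = 564 − 3·75 = 339.

Buyers pay 75; sellers receive 120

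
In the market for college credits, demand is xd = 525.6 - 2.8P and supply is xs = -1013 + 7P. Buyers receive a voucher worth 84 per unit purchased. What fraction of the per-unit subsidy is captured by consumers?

Consumer share = 5/7

Pre-subsidy: 525.6 - 2.8P = -1013 + 7P gives P* = 157, x* = 86.
With the rebate, buyers effectively pay Pb = Ps − 84, where Ps is the price sellers receive.
Demand in terms of Ps becomes xd = 525.6 − 2.8(Ps − 84) = 760.8 - 2.8Ps. Setting this equal to supply: 760.8 - 2.8Ps = -1013 + 7Ps, so Ps = 181.
Buyers pay Pb = 181 − 84 = 97; x' = -1013 + 7·181 = 254.
Buyers' price falls by P* − Pb = 157 − 97 = 60; sellers' price rises by Ps − P* = 181 − 157 = 24.
So consumers capture 60/84 = 5/7 of each unit of subsidy.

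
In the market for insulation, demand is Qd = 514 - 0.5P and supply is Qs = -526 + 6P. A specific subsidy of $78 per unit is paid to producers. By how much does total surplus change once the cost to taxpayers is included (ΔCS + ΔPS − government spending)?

Net change in total surplus = -$1404

Pre-subsidy: 514 - 0.5P = -526 + 6P gives P* = 160, Q* = 434.
With the subsidy, sellers receive Ps = Pb + 78 for each unit, where Pb is the price buyers pay.
Supply in terms of Pb becomes Qs = -526 + 6(Pb + 78) = -58 + 6Pb. Setting this equal to demand: 514 - 0.5Pb = -58 + 6Pb, so Pb = 88.
Sellers receive Ps = 88 + 78 = 166; Q' = 514 − 0.5·88 = 470.
ΔCS = ½(434 + 470)(160 − 88) = 32544; ΔPS = ½(434 + 470)(166 − 160) = 2712.
Government spending = 78 × 470 = 36660.
Net change = 32544 + 2712 − 36660 = -1404. The loss equals the DWL triangle ½·78·36.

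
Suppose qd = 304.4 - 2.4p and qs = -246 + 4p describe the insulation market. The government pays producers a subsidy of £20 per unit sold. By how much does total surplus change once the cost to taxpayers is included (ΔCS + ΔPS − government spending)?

Pre-subsidy: 304.4 - 2.4p = -246 + 4p gives p* = 86, q* = 98.
With the subsidy, sellers receive ps = pb + 20 for each unit, where pb is the price buyers pay.
Supply in terms of pb becomes qs = -246 + 4(pb + 20) = -166 + 4pb. Setting this equal to demand: 304.4 - 2.4pb = -166 + 4pb, so pb = 73.5.
Sellers receive ps = 73.5 + 20 = 93.5; q' = 304.4 − 2.4·73.5 = 128.
ΔCS = ½(98 + 128)(86 − 73.5) = 1412.5; ΔPS = ½(98 + 128)(93.5 − 86) = 847.5.
Government spending = 20 × 128 = 2560.
Net change = 1412.5 + 847.5 − 2560 = -300. The loss equals the DWL triangle ½·20·30.

Net change in total surplus = -£300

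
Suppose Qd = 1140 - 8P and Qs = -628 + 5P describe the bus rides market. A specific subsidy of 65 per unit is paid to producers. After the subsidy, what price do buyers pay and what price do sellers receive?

Pre-subsidy: 1140 - 8P = -628 + 5P gives P* = 136, Q* = 52.
With the subsidy, sellers receive Ps = Pb + 65 for each unit, where Pb is the price buyers pay.
Supply in terms of Pb becomes Qs = -628 + 5(Pb + 65) = -303 + 5Pb. Setting this equal to demand: 1140 - 8Pb = -303 + 5Pb, so Pb = 111.
Sellers receive Ps = 111 + 65 = 176; Q' = 1140 − 8·111 = 252.

Buyers pay 111; sellers receive 176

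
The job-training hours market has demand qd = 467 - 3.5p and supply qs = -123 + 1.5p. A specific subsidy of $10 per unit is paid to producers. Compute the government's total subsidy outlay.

Pre-subsidy: 467 - 3.5p = -123 + 1.5p gives p* = 118, q* = 54.
With the subsidy, sellers receive ps = pb + 10 for each unit, where pb is the price buyers pay.
Supply in terms of pb becomes qs = -123 + 1.5(pb + 10) = -108 + 1.5pb. Setting this equal to demand: 467 - 3.5pb = -108 + 1.5pb, so pb = 115.
Sellers receive ps = 115 + 10 = 125; q' = 467 − 3.5·115 = 64.5.
Government outlay = subsidy × quantity = 10 × 64.5 = 645.

Government cost = $645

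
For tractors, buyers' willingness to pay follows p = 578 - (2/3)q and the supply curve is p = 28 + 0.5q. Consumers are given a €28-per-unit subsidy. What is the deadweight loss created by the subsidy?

Deadweight loss = €336

Pre-subsidy: 578 - (2/3)q = 28 + 0.5q gives q* = 3300/7 and p* = 1846/7.
With the rebate, buyers effectively pay pb = ps − 28, where ps is the price sellers receive.
On the curves, pb = 578 - (2/3)q and ps = 28 + 0.5q; the wedge ps − pb = 28 gives 28 + 0.5q − (578 - (2/3)q) = 28, so q' = 3468/7.
Then pb = 578 − (2/3)·(3468/7) = 1734/7 and ps = 28 + 0.5·(3468/7) = 1930/7.
The subsidy expands output by 3468/7 − 3300/7 = 24 past the efficient level; on those units the gap between marginal cost and willingness to pay runs from 0 up to 28.
DWL = ½ × 28 × 24 = 336.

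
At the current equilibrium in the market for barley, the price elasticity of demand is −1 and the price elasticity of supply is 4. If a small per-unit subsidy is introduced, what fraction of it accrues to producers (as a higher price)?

Producer share = 0.2

For a small subsidy around the equilibrium, the benefit split depends on the relative slopes, which at a point are proportional to the elasticities.
Buyer share = εs/(εs + |εd|) = 4/(4 + 1) = 0.8; seller share = |εd|/(εs + |εd|) = 0.2.
So producers capture 0.2 of the subsidy.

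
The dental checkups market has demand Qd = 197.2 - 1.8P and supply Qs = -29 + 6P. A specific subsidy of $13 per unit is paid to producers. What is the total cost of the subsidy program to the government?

Pre-subsidy: 197.2 - 1.8P = -29 + 6P gives P* = 29, Q* = 145.
With the subsidy, sellers receive Ps = Pb + 13 for each unit, where Pb is the price buyers pay.
Supply in terms of Pb becomes Qs = -29 + 6(Pb + 13) = 49 + 6Pb. Setting this equal to demand: 197.2 - 1.8Pb = 49 + 6Pb, so Pb = 19.
Sellers receive Ps = 19 + 13 = 32; Q' = 197.2 − 1.8·19 = 163.
Government outlay = subsidy × quantity = 13 × 163 = 2119.

Government cost = $2119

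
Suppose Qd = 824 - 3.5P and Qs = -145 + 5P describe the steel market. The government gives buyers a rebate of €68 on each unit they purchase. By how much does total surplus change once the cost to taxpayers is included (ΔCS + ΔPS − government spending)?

Net change in total surplus = -€4760

Pre-subsidy: 824 - 3.5P = -145 + 5P gives P* = 114, Q* = 425.
With the rebate, buyers effectively pay Pb = Ps − 68, where Ps is the price sellers receive.
Demand in terms of Ps becomes Qd = 824 − 3.5(Ps − 68) = 1062 - 3.5Ps. Setting this equal to supply: 1062 - 3.5Ps = -145 + 5Ps, so Ps = 142.
Buyers pay Pb = 142 − 68 = 74; Q' = -145 + 5·142 = 565.
ΔCS = ½(425 + 565)(114 − 74) = 19800; ΔPS = ½(425 + 565)(142 − 114) = 13860.
Government spending = 68 × 565 = 38420.
Net change = 19800 + 13860 − 38420 = -4760. The loss equals the DWL triangle ½·68·140.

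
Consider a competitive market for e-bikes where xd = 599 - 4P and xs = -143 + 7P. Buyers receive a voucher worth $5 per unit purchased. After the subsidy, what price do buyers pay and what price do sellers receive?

Pre-subsidy: 599 - 4P = -143 + 7P gives P* = 742/11, x* = 3621/11.
With the rebate, buyers effectively pay Pb = Ps − 5, where Ps is the price sellers receive.
Demand in terms of Ps becomes xd = 599 − 4(Ps − 5) = 619 - 4Ps. Setting this equal to supply: 619 - 4Ps = -143 + 7Ps, so Ps = 762/11.
Buyers pay Pb = 762/11 − 5 = 707/11; x' = -143 + 7·(762/11) = 3761/11.

Buyers pay 707/11; sellers receive 762/11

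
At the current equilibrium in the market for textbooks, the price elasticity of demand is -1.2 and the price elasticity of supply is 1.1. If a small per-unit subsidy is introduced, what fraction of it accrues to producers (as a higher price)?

Producer share = 12/23

For a small subsidy around the equilibrium, the benefit split depends on the relative slopes, which at a point are proportional to the elasticities.
Buyer share = εs/(εs + |εd|) = 1.1/(1.1 + 1.2) = 11/23; seller share = |εd|/(εs + |εd|) = 12/23.
So producers capture 12/23 of the subsidy.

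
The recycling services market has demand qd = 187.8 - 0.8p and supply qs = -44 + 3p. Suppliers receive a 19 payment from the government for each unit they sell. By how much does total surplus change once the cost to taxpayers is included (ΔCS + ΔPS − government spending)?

Net change in total surplus = -114

Pre-subsidy: 187.8 - 0.8p = -44 + 3p gives p* = 61, q* = 139.
With the subsidy, sellers receive ps = pb + 19 for each unit, where pb is the price buyers pay.
Supply in terms of pb becomes qs = -44 + 3(pb + 19) = 13 + 3pb. Setting this equal to demand: 187.8 - 0.8pb = 13 + 3pb, so pb = 46.
Sellers receive ps = 46 + 19 = 65; q' = 187.8 − 0.8·46 = 151.
ΔCS = ½(139 + 151)(61 − 46) = 2175; ΔPS = ½(139 + 151)(65 − 61) = 580.
Government spending = 19 × 151 = 2869.
Net change = 2175 + 580 − 2869 = -114. The loss equals the DWL triangle ½·19·12.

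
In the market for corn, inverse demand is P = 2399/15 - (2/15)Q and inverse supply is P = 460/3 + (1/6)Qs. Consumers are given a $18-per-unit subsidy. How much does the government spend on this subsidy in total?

Pre-subsidy: 2399/15 - (2/15)Q = 460/3 + (1/6)Q gives Q* = 22 and P* = 157.
With the rebate, buyers effectively pay Pb = Ps − 18, where Ps is the price sellers receive.
On the curves, Pb = 2399/15 - (2/15)Q and Ps = 460/3 + (1/6)Q; the wedge Ps − Pb = 18 gives 460/3 + (1/6)Q − (2399/15 - (2/15)Q) = 18, so Q' = 82.
Then Pb = 2399/15 − (2/15)·82 = 149 and Ps = 460/3 + (1/6)·82 = 167.
Government outlay = subsidy × quantity = 18 × 82 = 1476.

Government cost = $1476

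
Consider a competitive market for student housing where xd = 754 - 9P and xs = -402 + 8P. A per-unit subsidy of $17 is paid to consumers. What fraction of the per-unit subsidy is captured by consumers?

Consumer share = 8/17

Pre-subsidy: 754 - 9P = -402 + 8P gives P* = 68, x* = 142.
With the rebate, buyers effectively pay Pb = Ps − 17, where Ps is the price sellers receive.
Demand in terms of Ps becomes xd = 754 − 9(Ps − 17) = 907 - 9Ps. Setting this equal to supply: 907 - 9Ps = -402 + 8Ps, so Ps = 77.
Buyers pay Pb = 77 − 17 = 60; x' = -402 + 8·77 = 214.
Buyers' price falls by P* − Pb = 68 − 60 = 8; sellers' price rises by Ps − P* = 77 − 68 = 9.
So consumers capture 8/17 = 8/17 of each unit of subsidy.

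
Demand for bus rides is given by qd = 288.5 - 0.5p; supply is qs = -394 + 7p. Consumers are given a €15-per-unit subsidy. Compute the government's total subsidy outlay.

Pre-subsidy: 288.5 - 0.5p = -394 + 7p gives p* = 91, q* = 243.
With the rebate, buyers effectively pay pb = ps − 15, where ps is the price sellers receive.
Demand in terms of ps becomes qd = 288.5 − 0.5(ps − 15) = 296 - 0.5ps. Setting this equal to supply: 296 - 0.5ps = -394 + 7ps, so ps = 92.
Buyers pay pb = 92 − 15 = 77; q' = -394 + 7·92 = 250.
Government outlay = subsidy × quantity = 15 × 250 = 3750.

Government cost = €3750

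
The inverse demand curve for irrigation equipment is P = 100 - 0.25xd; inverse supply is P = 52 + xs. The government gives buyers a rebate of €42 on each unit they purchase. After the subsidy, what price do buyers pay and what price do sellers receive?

Buyers pay €82; sellers receive €124

Pre-subsidy: 100 - 0.25x = 52 + x gives x* = 38.4 and P* = 90.4.
With the rebate, buyers effectively pay Pb = Ps − 42, where Ps is the price sellers receive.
On the curves, Pb = 100 - 0.25x and Ps = 52 + x; the wedge Ps − Pb = 42 gives 52 + x − (100 - 0.25x) = 42, so x' = 72.
Then Pb = 100 − 0.25·72 = 82 and Ps = 52 + 1·72 = 124.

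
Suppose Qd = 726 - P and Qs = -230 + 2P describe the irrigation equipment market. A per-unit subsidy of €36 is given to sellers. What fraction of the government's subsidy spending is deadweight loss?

DWL / government spending = 18/647

Pre-subsidy: 726 - P = -230 + 2P gives P* = 956/3, Q* = 1222/3.
With the subsidy, sellers receive Ps = Pb + 36 for each unit, where Pb is the price buyers pay.
Supply in terms of Pb becomes Qs = -230 + 2(Pb + 36) = -158 + 2Pb. Setting this equal to demand: 726 - Pb = -158 + 2Pb, so Pb = 884/3.
Sellers receive Ps = 884/3 + 36 = 992/3; Q' = 726 − 1·(884/3) = 1294/3.
ΔCS = ½(1222/3 + 1294/3)(956/3 − 884/3) = 10064; ΔPS = ½(1222/3 + 1294/3)(992/3 − 956/3) = 5032.
Government spending = 36 × 1294/3 = 15528.
DWL = ½ × 36 × (1294/3 − 1222/3) = 432; fraction = 432 / 15528 = 18/647.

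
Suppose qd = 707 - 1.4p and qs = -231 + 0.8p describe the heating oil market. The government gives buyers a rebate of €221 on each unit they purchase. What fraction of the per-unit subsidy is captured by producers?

Producer share = 7/11

Pre-subsidy: 707 - 1.4p = -231 + 0.8p gives p* = 4690/11, q* = 1211/11.
With the rebate, buyers effectively pay pb = ps − 221, where ps is the price sellers receive.
Demand in terms of ps becomes qd = 707 − 1.4(ps − 221) = 1016.4 - 1.4ps. Setting this equal to supply: 1016.4 - 1.4ps = -231 + 0.8ps, so ps = 567.
Buyers pay pb = 567 − 221 = 346; q' = -231 + 0.8·567 = 222.6.
Buyers' price falls by p* − pb = 4690/11 − 346 = 884/11; sellers' price rises by ps − p* = 567 − 4690/11 = 1547/11.
So producers capture (1547/11)/221 = 7/11 of each unit of subsidy.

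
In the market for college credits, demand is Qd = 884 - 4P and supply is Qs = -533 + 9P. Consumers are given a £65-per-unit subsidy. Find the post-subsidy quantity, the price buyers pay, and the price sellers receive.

Q' = 628; buyers pay £64; sellers receive £129

Pre-subsidy: 884 - 4P = -533 + 9P gives P* = 109, Q* = 448.
With the rebate, buyers effectively pay Pb = Ps − 65, where Ps is the price sellers receive.
Demand in terms of Ps becomes Qd = 884 − 4(Ps − 65) = 1144 - 4Ps. Setting this equal to supply: 1144 - 4Ps = -533 + 9Ps, so Ps = 129.
Buyers pay Pb = 129 − 65 = 64; Q' = -533 + 9·129 = 628.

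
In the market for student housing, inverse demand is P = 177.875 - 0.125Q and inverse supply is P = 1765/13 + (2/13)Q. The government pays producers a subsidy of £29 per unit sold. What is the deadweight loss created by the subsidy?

Pre-subsidy: 177.875 - 0.125Q = 1765/13 + (2/13)Q gives Q* = 151 and P* = 159.
With the subsidy, sellers receive Ps = Pb + 29 for each unit, where Pb is the price buyers pay.
On the curves, Pb = 177.875 - 0.125Q and Ps = 1765/13 + (2/13)Q; the wedge Ps − Pb = 29 gives 1765/13 + (2/13)Q − (177.875 - 0.125Q) = 29, so Q' = 255.
Then Pb = 177.875 − 0.125·255 = 146 and Ps = 1765/13 + (2/13)·255 = 175.
The subsidy expands output by 255 − 151 = 104 past the efficient level; on those units the gap between marginal cost and willingness to pay runs from 0 up to 29.
DWL = ½ × 29 × 104 = 1508.

Deadweight loss = £1508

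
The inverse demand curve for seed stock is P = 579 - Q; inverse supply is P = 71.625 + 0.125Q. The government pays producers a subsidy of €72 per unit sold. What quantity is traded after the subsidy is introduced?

Pre-subsidy: 579 - Q = 71.625 + 0.125Q gives Q* = 451 and P* = 128.
With the subsidy, sellers receive Ps = Pb + 72 for each unit, where Pb is the price buyers pay.
On the curves, Pb = 579 - Q and Ps = 71.625 + 0.125Q; the wedge Ps − Pb = 72 gives 71.625 + 0.125Q − (579 - Q) = 72, so Q' = 515.
Then Pb = 579 − 1·515 = 64 and Ps = 71.625 + 0.125·515 = 136.

Q' = 515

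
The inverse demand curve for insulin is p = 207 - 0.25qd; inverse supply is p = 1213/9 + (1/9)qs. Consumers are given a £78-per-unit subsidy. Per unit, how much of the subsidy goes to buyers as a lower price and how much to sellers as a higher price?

Pre-subsidy: 207 - 0.25q = 1213/9 + (1/9)q gives q* = 200 and p* = 157.
With the rebate, buyers effectively pay pb = ps − 78, where ps is the price sellers receive.
On the curves, pb = 207 - 0.25q and ps = 1213/9 + (1/9)q; the wedge ps − pb = 78 gives 1213/9 + (1/9)q − (207 - 0.25q) = 78, so q' = 416.
Then pb = 207 − 0.25·416 = 103 and ps = 1213/9 + (1/9)·416 = 181.
Buyers' price falls by p* − pb = 157 − 103 = 54; sellers' price rises by ps − p* = 181 − 157 = 24.

Buyers gain £54 per unit; sellers gain £24 per unit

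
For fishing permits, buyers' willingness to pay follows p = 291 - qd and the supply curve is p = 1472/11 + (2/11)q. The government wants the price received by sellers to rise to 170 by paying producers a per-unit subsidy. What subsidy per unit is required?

Required subsidy s = 78 per unit

At a seller price of 170, quantity supplied is -736 + 5.5·170 = 199.
Buyers absorb 199 only when they pay pb = 291 − 1·199 = 92.
s = ps − pb = 170 − 92 = 78.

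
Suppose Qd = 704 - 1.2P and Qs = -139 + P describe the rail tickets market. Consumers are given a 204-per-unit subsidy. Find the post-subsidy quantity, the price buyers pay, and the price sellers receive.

Q' = 3910/11; buyers pay 3195/11; sellers receive 5439/11

Pre-subsidy: 704 - 1.2P = -139 + P gives P* = 4215/11, Q* = 2686/11.
With the rebate, buyers effectively pay Pb = Ps − 204, where Ps is the price sellers receive.
Demand in terms of Ps becomes Qd = 704 − 1.2(Ps − 204) = 948.8 - 1.2Ps. Setting this equal to supply: 948.8 - 1.2Ps = -139 + Ps, so Ps = 5439/11.
Buyers pay Pb = 5439/11 − 204 = 3195/11; Q' = -139 + 1·(5439/11) = 3910/11.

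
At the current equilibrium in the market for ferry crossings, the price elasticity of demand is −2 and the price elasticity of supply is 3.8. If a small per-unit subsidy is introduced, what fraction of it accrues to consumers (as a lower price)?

Consumer share = 19/29

For a small subsidy around the equilibrium, the benefit split depends on the relative slopes, which at a point are proportional to the elasticities.
Buyer share = εs/(εs + |εd|) = 3.8/(3.8 + 2) = 19/29; seller share = |εd|/(εs + |εd|) = 10/29.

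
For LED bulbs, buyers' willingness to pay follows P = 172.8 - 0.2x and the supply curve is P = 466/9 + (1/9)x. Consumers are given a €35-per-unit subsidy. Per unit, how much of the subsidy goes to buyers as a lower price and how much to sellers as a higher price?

Pre-subsidy: 172.8 - 0.2x = 466/9 + (1/9)x gives x* = 389 and P* = 95.
With the rebate, buyers effectively pay Pb = Ps − 35, where Ps is the price sellers receive.
On the curves, Pb = 172.8 - 0.2x and Ps = 466/9 + (1/9)x; the wedge Ps − Pb = 35 gives 466/9 + (1/9)x − (172.8 - 0.2x) = 35, so x' = 501.5.
Then Pb = 172.8 − 0.2·501.5 = 72.5 and Ps = 466/9 + (1/9)·501.5 = 107.5.
Buyers' price falls by P* − Pb = 95 − 72.5 = 22.5; sellers' price rises by Ps − P* = 107.5 − 95 = 12.5.

Buyers gain €22.5 per unit; sellers gain €12.5 per unit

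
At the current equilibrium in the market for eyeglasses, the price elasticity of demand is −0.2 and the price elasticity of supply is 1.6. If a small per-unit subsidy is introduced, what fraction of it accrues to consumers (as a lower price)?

For a small subsidy around the equilibrium, the benefit split depends on the relative slopes, which at a point are proportional to the elasticities.
Buyer share = εs/(εs + |εd|) = 1.6/(1.6 + 0.2) = 8/9; seller share = |εd|/(εs + |εd|) = 1/9.

Consumer share = 8/9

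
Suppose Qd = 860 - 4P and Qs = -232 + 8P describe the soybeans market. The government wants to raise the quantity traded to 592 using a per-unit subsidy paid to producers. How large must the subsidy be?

Required subsidy s = 36 per unit

At Q = 592, invert demand for the buyer price: Pb = (860 − 592)/4 = 67; invert supply for the seller price: Ps = (592 − (-232))/8 = 103.
The subsidy must fill the gap: s = Ps − Pb = 103 − 67 = 36.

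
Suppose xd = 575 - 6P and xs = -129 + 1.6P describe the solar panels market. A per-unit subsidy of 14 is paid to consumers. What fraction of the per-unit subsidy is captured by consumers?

Pre-subsidy: 575 - 6P = -129 + 1.6P gives P* = 1760/19, x* = 365/19.
With the rebate, buyers effectively pay Pb = Ps − 14, where Ps is the price sellers receive.
Demand in terms of Ps becomes xd = 575 − 6(Ps − 14) = 659 - 6Ps. Setting this equal to supply: 659 - 6Ps = -129 + 1.6Ps, so Ps = 1970/19.
Buyers pay Pb = 1970/19 − 14 = 1704/19; x' = -129 + 1.6·(1970/19) = 701/19.
Buyers' price falls by P* − Pb = 1760/19 − 1704/19 = 56/19; sellers' price rises by Ps − P* = 1970/19 − 1760/19 = 210/19.
So consumers capture (56/19)/14 = 4/19 of each unit of subsidy.

Consumer share = 4/19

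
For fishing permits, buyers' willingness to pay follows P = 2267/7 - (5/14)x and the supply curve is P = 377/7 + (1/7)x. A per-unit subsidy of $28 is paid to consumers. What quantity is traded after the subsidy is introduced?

x' = 596

Pre-subsidy: 2267/7 - (5/14)x = 377/7 + (1/7)x gives x* = 540 and P* = 131.
With the rebate, buyers effectively pay Pb = Ps − 28, where Ps is the price sellers receive.
On the curves, Pb = 2267/7 - (5/14)x and Ps = 377/7 + (1/7)x; the wedge Ps − Pb = 28 gives 377/7 + (1/7)x − (2267/7 - (5/14)x) = 28, so x' = 596.
Then Pb = 2267/7 − (5/14)·596 = 111 and Ps = 377/7 + (1/7)·596 = 139.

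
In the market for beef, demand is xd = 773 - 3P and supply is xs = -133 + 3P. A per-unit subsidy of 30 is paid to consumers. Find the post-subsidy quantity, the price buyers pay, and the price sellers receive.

x' = 365; buyers pay 136; sellers receive 166

Pre-subsidy: 773 - 3P = -133 + 3P gives P* = 151, x* = 320.
With the rebate, buyers effectively pay Pb = Ps − 30, where Ps is the price sellers receive.
Demand in terms of Ps becomes xd = 773 − 3(Ps − 30) = 863 - 3Ps. Setting this equal to supply: 863 - 3Ps = -133 + 3Ps, so Ps = 166.
Buyers pay Pb = 166 − 30 = 136; x' = -133 + 3·166 = 365.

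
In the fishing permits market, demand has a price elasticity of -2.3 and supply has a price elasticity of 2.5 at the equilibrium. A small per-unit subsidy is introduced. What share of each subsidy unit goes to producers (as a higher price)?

Producer share = 23/48

For a small subsidy around the equilibrium, the benefit split depends on the relative slopes, which at a point are proportional to the elasticities.
Buyer share = εs/(εs + |εd|) = 2.5/(2.5 + 2.3) = 25/48; seller share = |εd|/(εs + |εd|) = 23/48.
So producers capture 23/48 of the subsidy.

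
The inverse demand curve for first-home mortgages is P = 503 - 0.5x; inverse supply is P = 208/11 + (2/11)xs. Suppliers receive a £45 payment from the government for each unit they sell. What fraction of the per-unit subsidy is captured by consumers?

Pre-subsidy: 503 - 0.5x = 208/11 + (2/11)x gives x* = 710 and P* = 148.
With the subsidy, sellers receive Ps = Pb + 45 for each unit, where Pb is the price buyers pay.
On the curves, Pb = 503 - 0.5x and Ps = 208/11 + (2/11)x; the wedge Ps − Pb = 45 gives 208/11 + (2/11)x − (503 - 0.5x) = 45, so x' = 776.
Then Pb = 503 − 0.5·776 = 115 and Ps = 208/11 + (2/11)·776 = 160.
Buyers' price falls by P* − Pb = 148 − 115 = 33; sellers' price rises by Ps − P* = 160 − 148 = 12.
So consumers capture 33/45 = 11/15 of each unit of subsidy.

Consumer share = 11/15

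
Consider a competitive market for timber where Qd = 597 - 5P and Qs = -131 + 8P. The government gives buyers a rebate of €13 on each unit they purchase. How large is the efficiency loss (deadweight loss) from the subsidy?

Deadweight loss = €260

Pre-subsidy: 597 - 5P = -131 + 8P gives P* = 56, Q* = 317.
With the rebate, buyers effectively pay Pb = Ps − 13, where Ps is the price sellers receive.
Demand in terms of Ps becomes Qd = 597 − 5(Ps − 13) = 662 - 5Ps. Setting this equal to supply: 662 - 5Ps = -131 + 8Ps, so Ps = 61.
Buyers pay Pb = 61 − 13 = 48; Q' = -131 + 8·61 = 357.
The subsidy expands output by 357 − 317 = 40 past the efficient level; on those units the gap between marginal cost and willingness to pay runs from 0 up to 13.
DWL = ½ × 13 × 40 = 260.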